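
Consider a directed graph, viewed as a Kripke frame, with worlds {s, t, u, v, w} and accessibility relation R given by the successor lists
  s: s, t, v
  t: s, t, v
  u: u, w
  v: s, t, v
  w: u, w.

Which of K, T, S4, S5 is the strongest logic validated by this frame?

S5

Reflexive (axiom T): yes — every world is R-related to itself.
Transitive (axiom 4): yes — every two-step R-path is closed by a direct edge.
Euclidean (axiom 5): yes — any two successors of a common world are R-related.
So F validates K, T, S4, S5. The strongest is S5.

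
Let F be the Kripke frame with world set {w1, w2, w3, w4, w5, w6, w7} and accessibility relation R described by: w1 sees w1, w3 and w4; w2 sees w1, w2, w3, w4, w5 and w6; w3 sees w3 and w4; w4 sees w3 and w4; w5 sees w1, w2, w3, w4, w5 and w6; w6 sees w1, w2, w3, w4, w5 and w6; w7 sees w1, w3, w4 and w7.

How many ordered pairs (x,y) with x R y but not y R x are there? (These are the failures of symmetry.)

Enumerating: (w1,w3), (w1,w4), (w2,w1), (w2,w3), (w2,w4), (w5,w1), (w5,w3), (w5,w4), (w6,w1), (w6,w3), (w6,w4), (w7,w1), (w7,w3), (w7,w4).

14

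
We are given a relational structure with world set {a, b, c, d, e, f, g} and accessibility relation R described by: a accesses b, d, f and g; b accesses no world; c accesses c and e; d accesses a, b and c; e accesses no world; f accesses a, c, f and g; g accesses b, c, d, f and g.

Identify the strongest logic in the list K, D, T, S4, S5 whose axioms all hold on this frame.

Serial (axiom D): no — b has no R-successor.
Reflexive (axiom T): no — a is not related to itself.
Transitive (axiom 4): no — a R d and d R c, but not a R c.
Euclidean (axiom 5): no — a R b and a R d, but not b R d.
So F validates K; D would additionally require R to be serial. The strongest is K.

K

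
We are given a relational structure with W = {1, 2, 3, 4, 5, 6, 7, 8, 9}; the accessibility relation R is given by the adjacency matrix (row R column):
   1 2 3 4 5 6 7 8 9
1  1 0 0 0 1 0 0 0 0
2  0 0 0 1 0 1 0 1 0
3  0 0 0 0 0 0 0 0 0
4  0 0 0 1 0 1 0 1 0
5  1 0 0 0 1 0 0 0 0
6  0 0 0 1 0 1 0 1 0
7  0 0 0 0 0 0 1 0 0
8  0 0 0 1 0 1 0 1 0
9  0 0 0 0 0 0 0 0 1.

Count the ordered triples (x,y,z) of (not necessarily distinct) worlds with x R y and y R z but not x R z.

R is transitive; there are no such tuples.

0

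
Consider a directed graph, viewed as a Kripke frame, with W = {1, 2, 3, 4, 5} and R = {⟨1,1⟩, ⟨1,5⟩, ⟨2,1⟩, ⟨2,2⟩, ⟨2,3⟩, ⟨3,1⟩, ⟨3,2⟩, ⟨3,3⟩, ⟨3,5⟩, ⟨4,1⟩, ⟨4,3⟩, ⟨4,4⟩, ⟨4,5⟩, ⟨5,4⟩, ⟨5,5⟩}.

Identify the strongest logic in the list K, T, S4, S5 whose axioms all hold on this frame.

T

Reflexive (axiom T): yes — every world is R-related to itself.
Transitive (axiom 4): no — 1 R 5 and 5 R 4, but not 1 R 4.
Euclidean (axiom 5): no — 2 R 1 and 2 R 3, but not 1 R 3.
So F validates K, T; S4 would additionally require R to be transitive. The strongest is T.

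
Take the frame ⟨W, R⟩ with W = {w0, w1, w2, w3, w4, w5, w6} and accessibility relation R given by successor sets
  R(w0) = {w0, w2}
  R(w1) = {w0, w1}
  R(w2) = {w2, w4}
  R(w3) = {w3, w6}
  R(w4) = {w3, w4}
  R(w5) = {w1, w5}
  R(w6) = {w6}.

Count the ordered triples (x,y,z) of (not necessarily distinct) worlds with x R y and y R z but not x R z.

5

Enumerating: (w0,w2,w4), (w1,w0,w2), (w2,w4,w3), (w4,w3,w6), (w5,w1,w0).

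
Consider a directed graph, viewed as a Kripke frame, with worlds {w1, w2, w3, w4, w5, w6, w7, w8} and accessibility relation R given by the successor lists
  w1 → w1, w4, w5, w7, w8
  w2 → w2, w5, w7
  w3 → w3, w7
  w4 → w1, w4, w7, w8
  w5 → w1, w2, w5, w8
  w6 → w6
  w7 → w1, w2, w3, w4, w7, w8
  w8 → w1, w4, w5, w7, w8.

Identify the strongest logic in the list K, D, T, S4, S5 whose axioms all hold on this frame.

T

Serial (axiom D): yes — every world has a successor (e.g. w1 R w1).
Reflexive (axiom T): yes — every world is R-related to itself.
Transitive (axiom 4): no — w1 R w5 and w5 R w2, but not w1 R w2.
Euclidean (axiom 5): no — w1 R w4 and w1 R w5, but not w4 R w5.
So F validates K, D, T; S4 would additionally require R to be transitive. The strongest is T.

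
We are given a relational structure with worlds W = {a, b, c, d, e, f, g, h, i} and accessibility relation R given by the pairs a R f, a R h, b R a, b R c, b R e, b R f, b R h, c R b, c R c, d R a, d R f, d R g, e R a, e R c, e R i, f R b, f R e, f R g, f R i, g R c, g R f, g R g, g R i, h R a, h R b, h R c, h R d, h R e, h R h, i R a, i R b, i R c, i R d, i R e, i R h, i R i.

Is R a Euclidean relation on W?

No

Euclidean: no — a R f and a R h, but not f R h.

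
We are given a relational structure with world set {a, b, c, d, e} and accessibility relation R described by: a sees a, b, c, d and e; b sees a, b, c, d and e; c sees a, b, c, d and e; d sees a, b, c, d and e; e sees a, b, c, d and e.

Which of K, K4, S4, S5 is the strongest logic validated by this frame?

S5

Transitive (axiom 4): yes — every two-step R-path is closed by a direct edge.
Reflexive (axiom T): yes — every world is R-related to itself.
Euclidean (axiom 5): yes — any two successors of a common world are R-related.
So F validates K, K4, S4, S5. The strongest is S5.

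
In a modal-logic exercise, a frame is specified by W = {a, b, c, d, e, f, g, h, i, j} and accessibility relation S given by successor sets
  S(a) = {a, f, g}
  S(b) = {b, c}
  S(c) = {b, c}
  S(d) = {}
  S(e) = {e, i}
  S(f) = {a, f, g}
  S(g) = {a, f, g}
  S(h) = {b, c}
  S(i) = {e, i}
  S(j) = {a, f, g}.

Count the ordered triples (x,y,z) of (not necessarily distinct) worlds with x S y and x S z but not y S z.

S is Euclidean; there are no such tuples.

0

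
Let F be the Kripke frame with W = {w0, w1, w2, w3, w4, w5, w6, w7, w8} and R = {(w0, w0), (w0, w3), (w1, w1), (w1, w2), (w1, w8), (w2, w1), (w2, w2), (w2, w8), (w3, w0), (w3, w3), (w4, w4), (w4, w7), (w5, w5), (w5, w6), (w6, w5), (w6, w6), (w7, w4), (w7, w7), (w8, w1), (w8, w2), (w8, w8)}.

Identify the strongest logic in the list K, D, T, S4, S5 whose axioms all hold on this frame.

S5

Serial (axiom D): yes — every world has a successor (e.g. w0 R w0).
Reflexive (axiom T): yes — every world is R-related to itself.
Transitive (axiom 4): yes — every two-step R-path is closed by a direct edge.
Euclidean (axiom 5): yes — any two successors of a common world are R-related.
So F validates K, D, T, S4, S5. The strongest is S5.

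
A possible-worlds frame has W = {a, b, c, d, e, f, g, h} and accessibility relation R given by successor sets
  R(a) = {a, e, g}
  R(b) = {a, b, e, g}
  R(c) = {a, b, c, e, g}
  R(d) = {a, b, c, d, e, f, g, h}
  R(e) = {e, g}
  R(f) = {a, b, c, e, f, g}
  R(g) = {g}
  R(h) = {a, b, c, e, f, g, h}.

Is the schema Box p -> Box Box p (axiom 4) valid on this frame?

Yes

Axiom 4 corresponds to the accessibility relation being transitive.
Transitive: yes — every two-step R-path is closed by a direct edge.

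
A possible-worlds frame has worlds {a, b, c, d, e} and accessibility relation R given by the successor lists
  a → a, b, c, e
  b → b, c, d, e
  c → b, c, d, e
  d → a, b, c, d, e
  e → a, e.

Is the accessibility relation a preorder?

No

Reflexive: yes — every world is R-related to itself.
Transitive: no — a R b and b R d, but not a R d.
So R is not a preorder.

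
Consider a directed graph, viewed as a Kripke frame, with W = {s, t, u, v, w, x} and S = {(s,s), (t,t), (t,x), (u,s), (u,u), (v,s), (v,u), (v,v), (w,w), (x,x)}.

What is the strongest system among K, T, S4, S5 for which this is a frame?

Reflexive (axiom T): yes — every world is S-related to itself.
Transitive (axiom 4): yes — every two-step S-path is closed by a direct edge.
Euclidean (axiom 5): no — v S s and v S u, but not s S u.
So F validates K, T, S4; S5 would additionally require S to be Euclidean. The strongest is S4.

S4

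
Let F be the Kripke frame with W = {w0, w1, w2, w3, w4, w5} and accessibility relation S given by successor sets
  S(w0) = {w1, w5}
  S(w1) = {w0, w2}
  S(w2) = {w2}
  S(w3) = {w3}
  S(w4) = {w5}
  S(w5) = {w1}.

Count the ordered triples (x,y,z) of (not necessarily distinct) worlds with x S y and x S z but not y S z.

Enumerating: (w0,w1,w1), (w0,w1,w5), (w0,w5,w5), (w1,w0,w0), (w1,w0,w2), (w1,w2,w0), (w4,w5,w5), (w5,w1,w1).

8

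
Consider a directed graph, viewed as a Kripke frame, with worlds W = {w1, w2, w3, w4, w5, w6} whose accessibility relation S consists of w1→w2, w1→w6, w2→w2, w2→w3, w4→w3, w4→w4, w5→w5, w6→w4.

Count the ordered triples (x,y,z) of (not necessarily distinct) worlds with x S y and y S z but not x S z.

Enumerating: (w1,w2,w3), (w1,w6,w4), (w6,w4,w3).

3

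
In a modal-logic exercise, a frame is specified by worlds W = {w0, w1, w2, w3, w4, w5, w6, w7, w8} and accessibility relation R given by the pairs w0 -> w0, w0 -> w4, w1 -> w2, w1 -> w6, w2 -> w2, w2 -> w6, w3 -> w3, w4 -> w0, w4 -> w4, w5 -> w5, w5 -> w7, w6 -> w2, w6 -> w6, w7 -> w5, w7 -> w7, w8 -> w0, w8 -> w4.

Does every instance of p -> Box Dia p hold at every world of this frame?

By correspondence theory, B is valid on a frame iff R is symmetric.
Symmetric: no — w1 R w2 but not w2 R w1.

No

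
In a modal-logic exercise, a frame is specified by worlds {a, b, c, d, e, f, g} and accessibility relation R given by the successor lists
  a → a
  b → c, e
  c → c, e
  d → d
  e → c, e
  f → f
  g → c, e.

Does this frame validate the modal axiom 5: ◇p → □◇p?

By correspondence theory, 5 is valid on a frame iff R is Euclidean.
Euclidean: yes — any two successors of a common world are R-related.

Yes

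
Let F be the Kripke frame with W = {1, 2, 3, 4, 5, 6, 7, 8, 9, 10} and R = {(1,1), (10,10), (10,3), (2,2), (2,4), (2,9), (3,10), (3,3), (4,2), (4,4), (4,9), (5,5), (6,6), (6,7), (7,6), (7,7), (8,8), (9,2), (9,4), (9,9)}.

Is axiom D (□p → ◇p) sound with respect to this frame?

Axiom D corresponds to the accessibility relation being serial.
Serial: yes — every world has a successor (e.g. 1 R 1).

Yes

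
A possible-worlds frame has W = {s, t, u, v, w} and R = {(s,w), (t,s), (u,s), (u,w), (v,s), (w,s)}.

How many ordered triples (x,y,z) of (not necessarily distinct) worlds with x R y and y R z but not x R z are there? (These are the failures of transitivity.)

4

Enumerating: (s,w,s), (t,s,w), (v,s,w), (w,s,w).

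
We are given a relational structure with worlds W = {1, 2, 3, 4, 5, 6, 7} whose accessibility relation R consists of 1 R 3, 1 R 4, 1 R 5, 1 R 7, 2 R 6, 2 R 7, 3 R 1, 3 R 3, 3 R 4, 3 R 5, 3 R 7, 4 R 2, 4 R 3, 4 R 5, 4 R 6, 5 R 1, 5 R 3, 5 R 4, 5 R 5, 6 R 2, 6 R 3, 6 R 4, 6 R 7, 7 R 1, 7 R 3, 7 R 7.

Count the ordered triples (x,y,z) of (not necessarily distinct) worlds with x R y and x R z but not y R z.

35

Enumerating: (1,4,4), (1,4,7), (1,5,7), (1,7,4), (1,7,5), (2,6,6), (2,7,6), (3,1,1), (3,4,1), (3,4,4), (3,4,7), (3,5,7), … and 23 more.
Total: 35.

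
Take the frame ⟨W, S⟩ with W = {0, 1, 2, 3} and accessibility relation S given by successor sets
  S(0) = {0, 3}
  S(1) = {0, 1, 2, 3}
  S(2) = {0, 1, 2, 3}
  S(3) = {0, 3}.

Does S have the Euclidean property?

No

Euclidean: no — 1 S 0 and 1 S 2, but not 0 S 2.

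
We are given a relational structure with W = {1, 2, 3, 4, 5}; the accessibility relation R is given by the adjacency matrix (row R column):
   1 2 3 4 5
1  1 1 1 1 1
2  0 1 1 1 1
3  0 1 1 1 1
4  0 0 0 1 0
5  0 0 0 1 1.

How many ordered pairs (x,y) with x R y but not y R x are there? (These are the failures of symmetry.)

Enumerating: (1,2), (1,3), (1,4), (1,5), (2,4), (2,5), (3,4), (3,5), (5,4).

9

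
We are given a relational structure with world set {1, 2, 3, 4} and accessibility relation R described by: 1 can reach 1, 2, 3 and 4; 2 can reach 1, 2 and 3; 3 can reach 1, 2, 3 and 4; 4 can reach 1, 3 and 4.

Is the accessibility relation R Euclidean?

No

Euclidean: no — 1 R 2 and 1 R 4, but not 2 R 4.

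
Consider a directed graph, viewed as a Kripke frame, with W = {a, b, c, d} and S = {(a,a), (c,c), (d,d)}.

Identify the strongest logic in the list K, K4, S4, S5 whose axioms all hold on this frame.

K4

Transitive (axiom 4): yes — every two-step S-path is closed by a direct edge.
Reflexive (axiom T): no — b is not related to itself.
Euclidean (axiom 5): yes — any two successors of a common world are S-related.
So F validates K, K4; S4 would additionally require S to be reflexive. The strongest is K4.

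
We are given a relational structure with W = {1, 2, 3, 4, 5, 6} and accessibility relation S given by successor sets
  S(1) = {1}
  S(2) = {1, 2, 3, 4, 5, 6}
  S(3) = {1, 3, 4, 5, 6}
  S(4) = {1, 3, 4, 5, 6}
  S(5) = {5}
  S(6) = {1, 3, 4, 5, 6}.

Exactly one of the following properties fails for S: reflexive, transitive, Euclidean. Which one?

Euclidean

Reflexive: yes — every world is S-related to itself.
Transitive: yes — every two-step S-path is closed by a direct edge.
Euclidean: no — 2 S 1 and 2 S 3, but not 1 S 3.
Only Euclidean fails.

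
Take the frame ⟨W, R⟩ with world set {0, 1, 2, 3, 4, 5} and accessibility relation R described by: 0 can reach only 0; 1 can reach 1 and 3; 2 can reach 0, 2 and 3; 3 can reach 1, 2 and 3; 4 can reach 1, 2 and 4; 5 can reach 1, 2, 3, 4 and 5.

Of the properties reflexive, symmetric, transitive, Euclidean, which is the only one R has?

Reflexive: yes — every world is R-related to itself.
Symmetric: no — 2 R 0 but not 0 R 2.
Transitive: no — 1 R 3 and 3 R 2, but not 1 R 2.
Euclidean: no — 2 R 0 and 2 R 3, but not 0 R 3.
Only reflexive holds.

reflexive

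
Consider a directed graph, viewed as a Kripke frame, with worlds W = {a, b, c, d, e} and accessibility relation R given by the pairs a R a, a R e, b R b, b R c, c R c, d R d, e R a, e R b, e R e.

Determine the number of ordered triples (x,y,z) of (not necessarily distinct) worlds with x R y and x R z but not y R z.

Enumerating: (b,c,b), (e,a,b), (e,b,a), (e,b,e).

4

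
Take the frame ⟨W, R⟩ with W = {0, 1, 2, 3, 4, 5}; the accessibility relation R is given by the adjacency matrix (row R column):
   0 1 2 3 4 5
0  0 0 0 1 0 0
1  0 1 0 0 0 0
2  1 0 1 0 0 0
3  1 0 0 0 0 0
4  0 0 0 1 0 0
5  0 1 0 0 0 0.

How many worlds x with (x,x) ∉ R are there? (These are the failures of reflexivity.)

Enumerating: 0, 3, 4, 5.

4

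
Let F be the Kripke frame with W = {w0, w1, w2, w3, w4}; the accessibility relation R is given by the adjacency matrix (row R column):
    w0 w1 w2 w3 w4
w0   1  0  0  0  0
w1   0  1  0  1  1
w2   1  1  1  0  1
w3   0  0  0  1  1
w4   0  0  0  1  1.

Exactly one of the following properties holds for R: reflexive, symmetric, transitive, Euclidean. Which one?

reflexive

Reflexive: yes — every world is R-related to itself.
Symmetric: no — w1 R w3 but not w3 R w1.
Transitive: no — w2 R w1 and w1 R w3, but not w2 R w3.
Euclidean: no — w2 R w0 and w2 R w1, but not w0 R w1.
Only reflexive holds.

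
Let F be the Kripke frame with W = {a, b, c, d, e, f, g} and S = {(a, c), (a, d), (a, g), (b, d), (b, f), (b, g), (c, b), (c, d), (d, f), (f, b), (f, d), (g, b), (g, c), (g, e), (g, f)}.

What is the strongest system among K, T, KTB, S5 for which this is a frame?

Reflexive (axiom T): no — a is not related to itself.
Symmetric (axiom B): no — a S c but not c S a.
Euclidean (axiom 5): no — a S c and a S g, but not c S g.
So F validates K; T would additionally require S to be reflexive. The strongest is K.

K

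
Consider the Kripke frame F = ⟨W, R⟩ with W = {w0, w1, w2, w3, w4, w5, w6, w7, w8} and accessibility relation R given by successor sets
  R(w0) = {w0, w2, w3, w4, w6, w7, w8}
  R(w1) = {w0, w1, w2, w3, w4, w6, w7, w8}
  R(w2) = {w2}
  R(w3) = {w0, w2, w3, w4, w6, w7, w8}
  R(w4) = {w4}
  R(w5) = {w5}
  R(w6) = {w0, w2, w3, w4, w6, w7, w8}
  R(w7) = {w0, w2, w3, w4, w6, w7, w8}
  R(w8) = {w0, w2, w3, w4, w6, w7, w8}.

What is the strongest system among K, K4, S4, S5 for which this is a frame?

S4

Transitive (axiom 4): yes — every two-step R-path is closed by a direct edge.
Reflexive (axiom T): yes — every world is R-related to itself.
Euclidean (axiom 5): no — w0 R w2 and w0 R w3, but not w2 R w3.
So F validates K, K4, S4; S5 would additionally require R to be Euclidean. The strongest is S4.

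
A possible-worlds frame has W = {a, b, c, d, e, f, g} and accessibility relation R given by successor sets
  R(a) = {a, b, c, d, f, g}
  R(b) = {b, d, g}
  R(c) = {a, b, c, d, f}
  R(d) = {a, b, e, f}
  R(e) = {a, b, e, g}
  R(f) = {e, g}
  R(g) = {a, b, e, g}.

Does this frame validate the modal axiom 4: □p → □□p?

The schema 4 characterises exactly the transitive frames.
Transitive: no — a R d and d R e, but not a R e.

No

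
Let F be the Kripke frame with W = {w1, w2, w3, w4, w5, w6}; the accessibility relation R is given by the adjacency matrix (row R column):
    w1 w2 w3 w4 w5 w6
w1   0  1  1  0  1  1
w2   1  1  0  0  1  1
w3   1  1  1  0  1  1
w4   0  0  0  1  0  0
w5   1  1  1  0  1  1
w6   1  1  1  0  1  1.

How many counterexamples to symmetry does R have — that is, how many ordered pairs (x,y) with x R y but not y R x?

1

Enumerating: (w3,w2).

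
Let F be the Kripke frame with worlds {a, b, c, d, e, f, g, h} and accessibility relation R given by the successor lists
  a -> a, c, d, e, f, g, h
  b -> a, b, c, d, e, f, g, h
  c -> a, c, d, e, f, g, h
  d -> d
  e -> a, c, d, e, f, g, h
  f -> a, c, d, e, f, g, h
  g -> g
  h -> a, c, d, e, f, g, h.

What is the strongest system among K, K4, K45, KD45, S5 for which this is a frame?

Transitive (axiom 4): yes — every two-step R-path is closed by a direct edge.
Euclidean (axiom 5): no — a R d and a R c, but not d R c.
Serial (axiom D): yes — every world has a successor (e.g. a R a).
Reflexive (axiom T): yes — every world is R-related to itself.
So F validates K, K4; K45 would additionally require R to be Euclidean. The strongest is K4.

K4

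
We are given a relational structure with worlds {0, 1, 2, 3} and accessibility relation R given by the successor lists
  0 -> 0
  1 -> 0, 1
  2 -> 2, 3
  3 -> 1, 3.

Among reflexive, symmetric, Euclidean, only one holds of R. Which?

Reflexive: yes — every world is R-related to itself.
Symmetric: no — 1 R 0 but not 0 R 1.
Euclidean: no — 1 R 0 and 1 R 1, but not 0 R 1.
Only reflexive holds.

reflexive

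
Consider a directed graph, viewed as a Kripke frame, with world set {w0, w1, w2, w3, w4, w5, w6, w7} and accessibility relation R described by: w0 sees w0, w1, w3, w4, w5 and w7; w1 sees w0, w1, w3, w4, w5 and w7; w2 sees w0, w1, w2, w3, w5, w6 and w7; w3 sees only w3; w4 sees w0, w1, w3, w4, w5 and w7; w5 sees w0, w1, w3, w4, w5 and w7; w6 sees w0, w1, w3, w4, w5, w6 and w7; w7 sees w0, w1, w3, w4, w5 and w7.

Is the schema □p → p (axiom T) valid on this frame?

The schema T characterises exactly the reflexive frames.
Reflexive: yes — every world is R-related to itself.

Yes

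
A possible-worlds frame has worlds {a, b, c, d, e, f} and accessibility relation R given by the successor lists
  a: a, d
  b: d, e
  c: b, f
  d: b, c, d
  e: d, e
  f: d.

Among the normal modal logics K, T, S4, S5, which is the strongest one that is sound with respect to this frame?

Reflexive (axiom T): no — b is not related to itself.
Transitive (axiom 4): no — a R d and d R b, but not a R b.
Euclidean (axiom 5): no — b R d and b R e, but not d R e.
So F validates K; T would additionally require R to be reflexive. The strongest is K.

K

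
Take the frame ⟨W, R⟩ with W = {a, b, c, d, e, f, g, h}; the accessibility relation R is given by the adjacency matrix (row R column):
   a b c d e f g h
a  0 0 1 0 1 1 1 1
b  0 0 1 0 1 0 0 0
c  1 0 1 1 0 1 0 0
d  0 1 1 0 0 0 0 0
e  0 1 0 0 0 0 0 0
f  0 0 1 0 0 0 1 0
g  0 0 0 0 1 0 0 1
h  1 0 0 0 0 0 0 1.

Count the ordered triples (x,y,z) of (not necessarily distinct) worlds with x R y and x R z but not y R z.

Enumerating: (a,c,e), (a,c,g), (a,c,h), (a,e,c), (a,e,e), (a,e,f), (a,e,g), (a,e,h), (a,f,e), (a,f,f), (a,f,h), (a,g,c), … and 27 more.
Total: 39.

39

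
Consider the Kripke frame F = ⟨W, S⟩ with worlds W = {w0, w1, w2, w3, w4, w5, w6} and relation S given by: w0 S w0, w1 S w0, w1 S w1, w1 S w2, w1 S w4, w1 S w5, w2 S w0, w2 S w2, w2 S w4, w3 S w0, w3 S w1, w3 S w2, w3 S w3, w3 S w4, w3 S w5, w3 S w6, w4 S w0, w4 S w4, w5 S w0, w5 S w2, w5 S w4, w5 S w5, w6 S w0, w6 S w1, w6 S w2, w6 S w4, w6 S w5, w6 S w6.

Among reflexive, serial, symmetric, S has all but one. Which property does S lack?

Reflexive: yes — every world is S-related to itself.
Serial: yes — every world has a successor (e.g. w0 S w0).
Symmetric: no — w1 S w0 but not w0 S w1.
Only symmetric fails.

symmetric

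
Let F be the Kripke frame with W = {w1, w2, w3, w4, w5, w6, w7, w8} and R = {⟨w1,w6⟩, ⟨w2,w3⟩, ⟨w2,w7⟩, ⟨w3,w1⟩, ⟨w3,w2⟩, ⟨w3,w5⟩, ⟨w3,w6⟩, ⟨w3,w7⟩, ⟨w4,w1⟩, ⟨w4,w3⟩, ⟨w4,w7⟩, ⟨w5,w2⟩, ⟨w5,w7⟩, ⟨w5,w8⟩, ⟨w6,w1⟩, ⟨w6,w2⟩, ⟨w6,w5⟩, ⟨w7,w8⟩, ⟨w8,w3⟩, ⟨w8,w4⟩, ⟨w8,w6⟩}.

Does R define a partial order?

Reflexive: no — w1 is not related to itself.
Transitive: no — w1 R w6 and w6 R w2, but not w1 R w2.
Antisymmetric: no — w1 R w6 and w6 R w1 with w1 ≠ w6.
So R is not a partial order.

No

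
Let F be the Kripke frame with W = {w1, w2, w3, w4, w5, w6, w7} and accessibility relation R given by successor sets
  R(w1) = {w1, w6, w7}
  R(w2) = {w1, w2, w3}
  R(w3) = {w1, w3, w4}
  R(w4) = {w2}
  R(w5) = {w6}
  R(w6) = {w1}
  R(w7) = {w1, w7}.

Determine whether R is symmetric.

No

Symmetric: no — w2 R w1 but not w1 R w2.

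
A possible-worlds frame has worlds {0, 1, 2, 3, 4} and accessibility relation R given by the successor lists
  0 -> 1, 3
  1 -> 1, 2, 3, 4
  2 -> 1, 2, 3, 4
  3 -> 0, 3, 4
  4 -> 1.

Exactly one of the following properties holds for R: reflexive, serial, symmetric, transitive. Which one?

Reflexive: no — 0 is not related to itself.
Serial: yes — every world has a successor (e.g. 0 R 1).
Symmetric: no — 0 R 1 but not 1 R 0.
Transitive: no — 0 R 1 and 1 R 2, but not 0 R 2.
Only serial holds.

serial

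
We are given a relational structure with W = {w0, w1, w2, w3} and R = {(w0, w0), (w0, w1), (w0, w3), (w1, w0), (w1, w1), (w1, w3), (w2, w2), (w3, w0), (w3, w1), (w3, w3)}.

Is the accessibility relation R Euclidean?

Yes

Euclidean: yes — any two successors of a common world are R-related.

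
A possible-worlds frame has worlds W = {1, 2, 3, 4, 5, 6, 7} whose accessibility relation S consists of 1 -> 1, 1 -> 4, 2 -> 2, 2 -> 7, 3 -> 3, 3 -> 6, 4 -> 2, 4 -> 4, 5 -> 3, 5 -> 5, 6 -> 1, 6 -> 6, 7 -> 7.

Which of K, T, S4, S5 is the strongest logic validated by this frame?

T

Reflexive (axiom T): yes — every world is S-related to itself.
Transitive (axiom 4): no — 1 S 4 and 4 S 2, but not 1 S 2.
Euclidean (axiom 5): no — 1 S 4 and 1 S 1, but not 4 S 1.
So F validates K, T; S4 would additionally require S to be transitive. The strongest is T.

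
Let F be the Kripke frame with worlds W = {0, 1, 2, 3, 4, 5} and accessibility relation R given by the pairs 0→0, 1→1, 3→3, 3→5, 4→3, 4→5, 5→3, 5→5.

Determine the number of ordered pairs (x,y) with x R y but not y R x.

2

Enumerating: (4,3), (4,5).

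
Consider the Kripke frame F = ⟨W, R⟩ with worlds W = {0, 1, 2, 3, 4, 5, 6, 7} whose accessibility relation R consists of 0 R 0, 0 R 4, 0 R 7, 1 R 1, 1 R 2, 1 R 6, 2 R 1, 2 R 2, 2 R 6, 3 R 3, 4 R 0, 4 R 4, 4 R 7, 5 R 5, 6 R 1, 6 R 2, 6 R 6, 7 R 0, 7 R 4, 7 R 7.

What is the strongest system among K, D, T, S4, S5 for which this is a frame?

S5

Serial (axiom D): yes — every world has a successor (e.g. 0 R 0).
Reflexive (axiom T): yes — every world is R-related to itself.
Transitive (axiom 4): yes — every two-step R-path is closed by a direct edge.
Euclidean (axiom 5): yes — any two successors of a common world are R-related.
So F validates K, D, T, S4, S5. The strongest is S5.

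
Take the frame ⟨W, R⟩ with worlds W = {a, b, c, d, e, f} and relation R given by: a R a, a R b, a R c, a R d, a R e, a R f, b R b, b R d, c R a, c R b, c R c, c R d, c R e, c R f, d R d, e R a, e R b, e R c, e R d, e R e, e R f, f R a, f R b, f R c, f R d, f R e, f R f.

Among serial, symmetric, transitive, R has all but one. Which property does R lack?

symmetric

Serial: yes — every world has a successor (e.g. a R a).
Symmetric: no — a R b but not b R a.
Transitive: yes — every two-step R-path is closed by a direct edge.
Only symmetric fails.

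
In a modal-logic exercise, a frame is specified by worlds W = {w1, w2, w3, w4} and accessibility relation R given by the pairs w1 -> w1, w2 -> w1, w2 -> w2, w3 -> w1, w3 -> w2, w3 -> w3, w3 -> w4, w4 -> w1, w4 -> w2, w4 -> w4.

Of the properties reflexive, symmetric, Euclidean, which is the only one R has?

Reflexive: yes — every world is R-related to itself.
Symmetric: no — w2 R w1 but not w1 R w2.
Euclidean: no — w3 R w1 and w3 R w2, but not w1 R w2.
Only reflexive holds.

reflexive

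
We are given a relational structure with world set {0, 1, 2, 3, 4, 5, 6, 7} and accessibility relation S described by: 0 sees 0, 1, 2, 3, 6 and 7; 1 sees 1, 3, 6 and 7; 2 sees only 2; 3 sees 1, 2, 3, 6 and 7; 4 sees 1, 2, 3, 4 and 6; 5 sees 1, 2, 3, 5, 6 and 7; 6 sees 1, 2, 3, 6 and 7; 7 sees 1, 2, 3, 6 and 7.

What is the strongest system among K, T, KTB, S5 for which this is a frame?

T

Reflexive (axiom T): yes — every world is S-related to itself.
Symmetric (axiom B): no — 0 S 1 but not 1 S 0.
Euclidean (axiom 5): no — 0 S 1 and 0 S 2, but not 1 S 2.
So F validates K, T; KTB would additionally require S to be symmetric. The strongest is T.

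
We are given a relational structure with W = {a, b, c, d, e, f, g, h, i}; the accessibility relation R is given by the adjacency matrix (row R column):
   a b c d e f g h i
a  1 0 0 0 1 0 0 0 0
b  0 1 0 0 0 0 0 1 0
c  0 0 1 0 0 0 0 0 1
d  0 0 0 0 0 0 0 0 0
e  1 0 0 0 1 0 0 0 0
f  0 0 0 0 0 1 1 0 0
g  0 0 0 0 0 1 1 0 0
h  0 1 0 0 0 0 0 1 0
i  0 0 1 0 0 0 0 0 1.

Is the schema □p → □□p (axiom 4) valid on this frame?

The schema 4 characterises exactly the transitive frames.
Transitive: yes — every two-step R-path is closed by a direct edge.

Yes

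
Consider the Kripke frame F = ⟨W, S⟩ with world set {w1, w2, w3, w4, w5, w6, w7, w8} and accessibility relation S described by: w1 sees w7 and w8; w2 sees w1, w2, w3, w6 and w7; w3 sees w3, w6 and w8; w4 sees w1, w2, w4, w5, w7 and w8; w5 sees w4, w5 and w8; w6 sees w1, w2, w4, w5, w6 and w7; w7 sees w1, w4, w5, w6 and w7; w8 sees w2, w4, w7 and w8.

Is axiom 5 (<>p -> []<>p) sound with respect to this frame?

The schema 5 characterises exactly the Euclidean frames.
Euclidean: no — w1 S w7 and w1 S w8, but not w7 S w8.

No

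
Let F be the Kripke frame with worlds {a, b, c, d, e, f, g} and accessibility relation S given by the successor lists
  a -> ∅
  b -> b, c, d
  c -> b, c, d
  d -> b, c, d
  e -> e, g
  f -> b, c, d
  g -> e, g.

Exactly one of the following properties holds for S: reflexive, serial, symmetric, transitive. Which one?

transitive

Reflexive: no — a is not related to itself.
Serial: no — a has no S-successor.
Symmetric: no — f S b but not b S f.
Transitive: yes — every two-step S-path is closed by a direct edge.
Only transitive holds.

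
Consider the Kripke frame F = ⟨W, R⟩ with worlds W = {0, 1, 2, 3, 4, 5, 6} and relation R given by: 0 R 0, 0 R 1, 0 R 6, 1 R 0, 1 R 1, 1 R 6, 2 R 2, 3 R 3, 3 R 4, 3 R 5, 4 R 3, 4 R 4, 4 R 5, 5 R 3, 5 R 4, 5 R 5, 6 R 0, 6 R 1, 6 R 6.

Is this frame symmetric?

Symmetric: yes — every pair in R has its reverse in R.

Yes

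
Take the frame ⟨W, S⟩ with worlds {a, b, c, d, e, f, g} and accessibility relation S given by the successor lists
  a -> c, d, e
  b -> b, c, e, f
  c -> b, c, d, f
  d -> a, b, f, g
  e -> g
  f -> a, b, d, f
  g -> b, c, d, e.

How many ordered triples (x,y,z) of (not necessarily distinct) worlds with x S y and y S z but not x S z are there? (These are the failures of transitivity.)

Enumerating: (a,c,b), (a,c,f), (a,d,a), (a,d,b), (a,d,f), (a,d,g), (a,e,g), (b,c,d), (b,e,g), (b,f,a), (b,f,d), (c,b,e), … and 27 more.
Total: 39.

39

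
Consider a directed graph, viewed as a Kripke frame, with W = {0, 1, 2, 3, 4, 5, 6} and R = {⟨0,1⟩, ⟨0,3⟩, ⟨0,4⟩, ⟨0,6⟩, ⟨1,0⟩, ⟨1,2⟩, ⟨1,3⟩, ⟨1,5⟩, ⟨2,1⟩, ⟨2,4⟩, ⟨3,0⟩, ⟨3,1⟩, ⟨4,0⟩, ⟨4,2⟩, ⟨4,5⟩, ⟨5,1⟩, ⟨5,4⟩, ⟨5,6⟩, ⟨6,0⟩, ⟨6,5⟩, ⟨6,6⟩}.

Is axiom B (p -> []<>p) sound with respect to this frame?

The schema B characterises exactly the symmetric frames.
Symmetric: yes — every pair in R has its reverse in R.

Yes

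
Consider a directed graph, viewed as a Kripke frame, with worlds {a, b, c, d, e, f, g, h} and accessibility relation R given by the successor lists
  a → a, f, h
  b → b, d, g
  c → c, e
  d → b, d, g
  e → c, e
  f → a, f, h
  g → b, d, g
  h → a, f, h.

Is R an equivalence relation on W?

Reflexive: yes — every world is R-related to itself.
Symmetric: yes — every pair in R has its reverse in R.
Transitive: yes — every two-step R-path is closed by a direct edge.
So R is an equivalence relation.

Yes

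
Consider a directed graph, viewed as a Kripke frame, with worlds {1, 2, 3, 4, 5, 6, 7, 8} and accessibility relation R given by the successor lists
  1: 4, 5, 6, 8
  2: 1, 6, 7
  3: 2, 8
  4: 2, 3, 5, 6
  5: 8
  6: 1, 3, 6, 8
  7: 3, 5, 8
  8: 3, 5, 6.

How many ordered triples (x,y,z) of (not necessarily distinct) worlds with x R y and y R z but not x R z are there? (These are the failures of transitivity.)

Enumerating: (1,4,2), (1,4,3), (1,6,1), (1,6,3), (1,8,3), (2,1,4), (2,1,5), (2,1,8), (2,6,3), (2,6,8), (2,7,3), (2,7,5), … and 27 more.
Total: 39.

39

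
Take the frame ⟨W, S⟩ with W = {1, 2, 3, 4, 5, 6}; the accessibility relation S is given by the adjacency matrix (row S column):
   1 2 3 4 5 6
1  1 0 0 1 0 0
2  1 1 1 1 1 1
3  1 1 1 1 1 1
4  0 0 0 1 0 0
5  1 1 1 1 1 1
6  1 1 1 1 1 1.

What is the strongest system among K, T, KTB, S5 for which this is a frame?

Reflexive (axiom T): yes — every world is S-related to itself.
Symmetric (axiom B): no — 1 S 4 but not 4 S 1.
Euclidean (axiom 5): no — 2 S 1 and 2 S 3, but not 1 S 3.
So F validates K, T; KTB would additionally require S to be symmetric. The strongest is T.

T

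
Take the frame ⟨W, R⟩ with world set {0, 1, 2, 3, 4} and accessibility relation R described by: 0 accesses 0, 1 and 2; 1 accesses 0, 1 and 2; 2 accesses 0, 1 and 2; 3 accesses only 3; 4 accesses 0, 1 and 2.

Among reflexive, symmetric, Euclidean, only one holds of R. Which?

Euclidean

Reflexive: no — 4 is not related to itself.
Symmetric: no — 4 R 0 but not 0 R 4.
Euclidean: yes — any two successors of a common world are R-related.
Only Euclidean holds.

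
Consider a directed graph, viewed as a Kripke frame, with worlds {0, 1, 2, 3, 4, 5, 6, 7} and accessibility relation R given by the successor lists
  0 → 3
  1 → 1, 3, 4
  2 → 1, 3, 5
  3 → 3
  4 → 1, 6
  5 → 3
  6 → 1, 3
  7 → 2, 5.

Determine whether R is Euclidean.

Euclidean: no — 1 R 3 and 1 R 4, but not 3 R 4.

No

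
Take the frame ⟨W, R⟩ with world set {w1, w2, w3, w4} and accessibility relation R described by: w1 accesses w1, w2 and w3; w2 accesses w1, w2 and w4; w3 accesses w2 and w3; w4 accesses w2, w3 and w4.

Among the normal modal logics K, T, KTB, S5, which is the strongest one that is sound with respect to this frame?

Reflexive (axiom T): yes — every world is R-related to itself.
Symmetric (axiom B): no — w1 R w3 but not w3 R w1.
Euclidean (axiom 5): no — w1 R w2 and w1 R w3, but not w2 R w3.
So F validates K, T; KTB would additionally require R to be symmetric. The strongest is T.

T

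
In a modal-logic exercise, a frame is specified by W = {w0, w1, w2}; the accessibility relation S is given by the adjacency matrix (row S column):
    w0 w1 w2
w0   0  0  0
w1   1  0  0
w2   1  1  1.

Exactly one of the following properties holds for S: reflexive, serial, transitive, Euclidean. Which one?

Reflexive: no — w0 is not related to itself.
Serial: no — w0 has no S-successor.
Transitive: yes — every two-step S-path is closed by a direct edge.
Euclidean: no — w2 S w0 and w2 S w1, but not w0 S w1.
Only transitive holds.

transitive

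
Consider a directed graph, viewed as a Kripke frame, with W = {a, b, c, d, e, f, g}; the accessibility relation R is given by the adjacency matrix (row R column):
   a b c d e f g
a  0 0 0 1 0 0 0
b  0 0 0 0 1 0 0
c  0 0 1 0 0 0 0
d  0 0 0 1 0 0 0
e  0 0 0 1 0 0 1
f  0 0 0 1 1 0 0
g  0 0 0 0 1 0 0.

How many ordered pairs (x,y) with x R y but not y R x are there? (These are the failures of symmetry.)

Enumerating: (a,d), (b,e), (e,d), (f,d), (f,e).

5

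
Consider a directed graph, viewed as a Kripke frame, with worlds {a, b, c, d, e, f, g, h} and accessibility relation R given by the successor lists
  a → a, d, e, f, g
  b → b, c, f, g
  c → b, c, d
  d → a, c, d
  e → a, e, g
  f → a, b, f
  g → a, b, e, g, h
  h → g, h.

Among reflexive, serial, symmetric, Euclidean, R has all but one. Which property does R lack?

Euclidean

Reflexive: yes — every world is R-related to itself.
Serial: yes — every world has a successor (e.g. a R a).
Symmetric: yes — every pair in R has its reverse in R.
Euclidean: no — a R d and a R e, but not d R e.
Only Euclidean fails.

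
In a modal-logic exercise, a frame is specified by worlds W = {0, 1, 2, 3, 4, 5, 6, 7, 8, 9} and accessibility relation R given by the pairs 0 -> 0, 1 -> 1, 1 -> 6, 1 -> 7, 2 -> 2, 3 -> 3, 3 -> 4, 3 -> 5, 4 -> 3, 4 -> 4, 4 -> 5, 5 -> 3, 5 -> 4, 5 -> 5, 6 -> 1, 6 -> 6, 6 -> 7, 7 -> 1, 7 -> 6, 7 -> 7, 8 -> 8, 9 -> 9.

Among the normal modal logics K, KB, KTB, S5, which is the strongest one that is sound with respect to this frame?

Symmetric (axiom B): yes — every pair in R has its reverse in R.
Reflexive (axiom T): yes — every world is R-related to itself.
Euclidean (axiom 5): yes — any two successors of a common world are R-related.
So F validates K, KB, KTB, S5. The strongest is S5.

S5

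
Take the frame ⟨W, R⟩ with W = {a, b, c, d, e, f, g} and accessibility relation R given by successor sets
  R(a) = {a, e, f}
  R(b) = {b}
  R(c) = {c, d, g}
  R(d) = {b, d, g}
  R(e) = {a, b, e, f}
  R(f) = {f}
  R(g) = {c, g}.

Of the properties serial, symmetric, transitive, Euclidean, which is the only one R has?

serial

Serial: yes — every world has a successor (e.g. a R a).
Symmetric: no — a R f but not f R a.
Transitive: no — a R e and e R b, but not a R b.
Euclidean: no — a R f and a R e, but not f R e.
Only serial holds.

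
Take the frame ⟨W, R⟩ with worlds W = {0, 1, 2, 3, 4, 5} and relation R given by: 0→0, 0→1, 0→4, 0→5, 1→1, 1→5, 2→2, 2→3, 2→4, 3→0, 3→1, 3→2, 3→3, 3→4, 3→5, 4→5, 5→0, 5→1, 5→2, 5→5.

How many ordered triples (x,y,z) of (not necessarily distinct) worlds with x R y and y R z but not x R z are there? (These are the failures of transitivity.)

13

Enumerating: (0,5,2), (1,5,0), (1,5,2), (2,3,0), (2,3,1), (2,3,5), (2,4,5), (4,5,0), (4,5,1), (4,5,2), (5,0,4), (5,2,3), (5,2,4).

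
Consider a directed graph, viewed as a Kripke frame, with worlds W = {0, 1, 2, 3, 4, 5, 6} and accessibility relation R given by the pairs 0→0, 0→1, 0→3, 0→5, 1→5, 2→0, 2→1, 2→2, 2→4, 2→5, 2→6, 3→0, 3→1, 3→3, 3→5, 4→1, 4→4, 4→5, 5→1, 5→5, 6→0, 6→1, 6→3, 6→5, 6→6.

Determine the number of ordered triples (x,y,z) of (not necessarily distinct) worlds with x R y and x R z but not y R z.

40

Enumerating: (0,1,0), (0,1,1), (0,1,3), (0,5,0), (0,5,3), (2,0,2), (2,0,4), (2,0,6), (2,1,0), (2,1,1), (2,1,2), (2,1,4), … and 28 more.
Total: 40.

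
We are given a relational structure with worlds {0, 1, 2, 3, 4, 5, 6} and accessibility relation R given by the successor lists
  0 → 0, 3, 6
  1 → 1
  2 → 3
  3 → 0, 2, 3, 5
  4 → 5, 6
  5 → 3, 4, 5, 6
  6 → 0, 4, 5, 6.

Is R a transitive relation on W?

No

Transitive: no — 0 R 3 and 3 R 2, but not 0 R 2.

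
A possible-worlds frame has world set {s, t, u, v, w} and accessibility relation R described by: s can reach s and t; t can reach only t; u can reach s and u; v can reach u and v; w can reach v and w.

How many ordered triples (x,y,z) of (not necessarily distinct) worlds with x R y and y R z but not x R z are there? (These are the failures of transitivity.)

Enumerating: (u,s,t), (v,u,s), (w,v,u).

3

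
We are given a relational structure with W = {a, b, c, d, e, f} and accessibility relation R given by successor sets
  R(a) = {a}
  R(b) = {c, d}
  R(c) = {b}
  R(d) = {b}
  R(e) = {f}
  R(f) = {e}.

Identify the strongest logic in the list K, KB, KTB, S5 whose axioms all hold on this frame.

Symmetric (axiom B): yes — every pair in R has its reverse in R.
Reflexive (axiom T): no — b is not related to itself.
Euclidean (axiom 5): no — b R c and b R d, but not c R d.
So F validates K, KB; KTB would additionally require R to be reflexive. The strongest is KB.

KB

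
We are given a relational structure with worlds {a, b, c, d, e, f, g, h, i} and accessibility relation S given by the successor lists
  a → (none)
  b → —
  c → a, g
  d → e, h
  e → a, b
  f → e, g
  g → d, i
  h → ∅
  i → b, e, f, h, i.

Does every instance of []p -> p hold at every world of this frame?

By correspondence theory, T is valid on a frame iff S is reflexive.
Reflexive: no — a is not related to itself.

No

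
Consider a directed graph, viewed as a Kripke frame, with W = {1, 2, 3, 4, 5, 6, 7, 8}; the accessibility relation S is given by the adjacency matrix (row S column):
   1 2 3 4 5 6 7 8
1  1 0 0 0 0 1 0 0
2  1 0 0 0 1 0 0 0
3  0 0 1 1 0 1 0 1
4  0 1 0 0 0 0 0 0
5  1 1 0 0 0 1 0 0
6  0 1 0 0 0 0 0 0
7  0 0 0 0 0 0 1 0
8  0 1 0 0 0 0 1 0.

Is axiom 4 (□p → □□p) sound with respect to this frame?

Axiom 4 corresponds to the accessibility relation being transitive.
Transitive: no — 1 S 6 and 6 S 2, but not 1 S 2.

No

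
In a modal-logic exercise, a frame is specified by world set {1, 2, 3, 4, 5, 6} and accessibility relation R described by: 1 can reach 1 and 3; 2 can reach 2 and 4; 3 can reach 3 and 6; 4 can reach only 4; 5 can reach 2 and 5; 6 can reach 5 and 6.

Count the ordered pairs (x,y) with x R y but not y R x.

5

Enumerating: (1,3), (2,4), (3,6), (5,2), (6,5).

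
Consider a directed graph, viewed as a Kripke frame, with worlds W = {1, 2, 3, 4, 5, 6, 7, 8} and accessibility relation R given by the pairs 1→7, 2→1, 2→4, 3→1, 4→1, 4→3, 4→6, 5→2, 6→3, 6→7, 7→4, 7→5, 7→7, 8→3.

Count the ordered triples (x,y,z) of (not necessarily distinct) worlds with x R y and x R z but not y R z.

22

Enumerating: (2,1,1), (2,1,4), (2,4,4), (3,1,1), (4,1,1), (4,1,3), (4,1,6), (4,3,3), (4,3,6), (4,6,1), (4,6,6), (5,2,2), … and 10 more.
Total: 22.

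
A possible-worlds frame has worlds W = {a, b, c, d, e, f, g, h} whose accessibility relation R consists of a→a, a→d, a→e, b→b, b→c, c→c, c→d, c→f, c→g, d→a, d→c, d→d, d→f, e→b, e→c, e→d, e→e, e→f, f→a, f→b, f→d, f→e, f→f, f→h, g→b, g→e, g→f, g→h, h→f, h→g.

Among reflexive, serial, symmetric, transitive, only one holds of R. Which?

serial

Reflexive: no — g is not related to itself.
Serial: yes — every world has a successor (e.g. a R a).
Symmetric: no — a R e but not e R a.
Transitive: no — a R d and d R c, but not a R c.
Only serial holds.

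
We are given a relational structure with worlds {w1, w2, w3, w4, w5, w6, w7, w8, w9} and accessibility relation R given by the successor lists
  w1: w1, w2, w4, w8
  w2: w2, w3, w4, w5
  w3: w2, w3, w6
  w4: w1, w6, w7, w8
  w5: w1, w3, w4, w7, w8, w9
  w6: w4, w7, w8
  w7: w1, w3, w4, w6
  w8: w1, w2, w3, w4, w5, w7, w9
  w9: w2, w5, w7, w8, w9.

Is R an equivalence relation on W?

Reflexive: no — w4 is not related to itself.
Symmetric: no — w1 R w2 but not w2 R w1.
Transitive: no — w1 R w2 and w2 R w3, but not w1 R w3.
So R is not an equivalence relation.

No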